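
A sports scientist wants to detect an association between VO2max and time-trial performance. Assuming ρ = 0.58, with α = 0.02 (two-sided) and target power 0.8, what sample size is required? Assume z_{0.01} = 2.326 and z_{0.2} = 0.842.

n = 26

Fisher's z: C = ½·ln((1+r)/(1−r)) = ½·ln(3.7619) = 0.6625.
n = ((z_{α/2} + z_β)/C)² + 3.
(2.326 + 0.842) / 0.6625 = 3.168 / 0.6625 = 4.782.
n = 4.782² + 3 = 22.87 + 3 = 25.9.
Round up.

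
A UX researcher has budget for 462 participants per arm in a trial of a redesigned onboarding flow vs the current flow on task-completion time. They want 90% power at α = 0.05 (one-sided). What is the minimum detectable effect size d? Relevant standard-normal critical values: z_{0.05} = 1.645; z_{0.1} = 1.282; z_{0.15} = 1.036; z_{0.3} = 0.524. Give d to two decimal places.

d_min ≈ 0.19

For two independent groups of n = 462 each: d_min = (z_{α} + z_β)·√(2/n).
z-sum = 1.645 + 1.282 = 2.927.
d_min = 2.927 × √(2/462) = 2.927 × 0.0658 = 0.193.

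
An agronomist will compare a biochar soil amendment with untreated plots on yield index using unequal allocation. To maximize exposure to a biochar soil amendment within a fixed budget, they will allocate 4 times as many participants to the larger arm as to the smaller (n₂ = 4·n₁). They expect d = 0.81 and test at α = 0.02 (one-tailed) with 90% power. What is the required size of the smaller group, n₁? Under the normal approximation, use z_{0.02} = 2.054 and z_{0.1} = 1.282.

With allocation ratio k = n₂/n₁ = 4, Var(x̄₁−x̄₂) = σ²(1/n₁ + 1/(k·n₁)) = σ²·(k+1)/(k·n₁).
So n₁ = (1 + 1/k)·((z_{α} + z_β)/d)² = 1.250 × (3.336/0.81)².
n₁ = 1.250 × 16.96 = 21.2.
Round up: n₁ = 22, giving n₂ = 4 × 22 = 88.

n₁ = 22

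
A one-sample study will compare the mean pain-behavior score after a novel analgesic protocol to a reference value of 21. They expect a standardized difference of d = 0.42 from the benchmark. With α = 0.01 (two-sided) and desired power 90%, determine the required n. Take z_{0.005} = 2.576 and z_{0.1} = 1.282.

n = 85

For a one-sample test: n = ((z_{α/2} + z_β) / d)².
z_{α/2} + z_β = 2.576 + 1.282 = 3.858.
n = (3.858 / 0.42)² = 9.186² = 84.38.
Round up.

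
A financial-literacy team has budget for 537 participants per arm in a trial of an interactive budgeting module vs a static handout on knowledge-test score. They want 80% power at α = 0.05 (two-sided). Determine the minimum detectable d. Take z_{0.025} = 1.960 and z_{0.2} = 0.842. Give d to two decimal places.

d_min ≈ 0.17

For two independent groups of n = 537 each: d_min = (z_{α/2} + z_β)·√(2/n).
z-sum = 1.960 + 0.842 = 2.802.
d_min = 2.802 × √(2/537) = 2.802 × 0.0610 = 0.171.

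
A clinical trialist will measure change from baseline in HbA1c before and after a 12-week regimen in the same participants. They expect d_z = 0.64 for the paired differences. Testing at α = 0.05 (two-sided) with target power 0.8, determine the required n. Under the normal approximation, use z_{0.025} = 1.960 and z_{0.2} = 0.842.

n = 20 pairs

For a paired (one-sample on differences) test: n = ((z_{α/2} + z_β) / d)².
z_{α/2} + z_β = 1.960 + 0.842 = 2.802.
n = (2.802 / 0.64)² = 4.378² = 19.17.
Round up.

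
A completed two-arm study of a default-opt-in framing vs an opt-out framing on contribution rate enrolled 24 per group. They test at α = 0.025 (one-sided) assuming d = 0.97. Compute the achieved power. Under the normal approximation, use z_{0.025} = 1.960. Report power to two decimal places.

For two equal groups, power = Φ(d·√(n/2) − z_{α}).
d·√(n/2) = 0.97 × √(24/2) = 0.97 × 3.464 = 3.360.
z_β = 3.360 − 1.960 = 1.400.
Power = Φ(1.400) = 0.919.

power ≈ 0.92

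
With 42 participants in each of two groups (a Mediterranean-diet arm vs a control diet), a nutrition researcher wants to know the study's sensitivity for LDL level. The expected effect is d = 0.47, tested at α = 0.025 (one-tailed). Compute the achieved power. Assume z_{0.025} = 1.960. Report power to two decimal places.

power ≈ 0.58

For two equal groups, power = Φ(d·√(n/2) − z_{α}).
d·√(n/2) = 0.47 × √(42/2) = 0.47 × 4.583 = 2.154.
z_β = 2.154 − 1.960 = 0.194.
Power = Φ(0.194) = 0.577.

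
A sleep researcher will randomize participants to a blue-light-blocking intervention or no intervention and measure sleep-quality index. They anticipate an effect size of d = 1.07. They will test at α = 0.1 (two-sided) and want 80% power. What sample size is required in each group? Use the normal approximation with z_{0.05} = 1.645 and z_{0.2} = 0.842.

n = 11 per group

For two independent groups with equal n: n = 2·((z_{α/2} + z_β) / d)².
z_{α/2} + z_β = 1.645 + 0.842 = 2.487.
n = 2 × (2.487 / 1.07)² = 2 × 2.324² = 2 × 5.40 = 10.8.
Round up to the next whole participant.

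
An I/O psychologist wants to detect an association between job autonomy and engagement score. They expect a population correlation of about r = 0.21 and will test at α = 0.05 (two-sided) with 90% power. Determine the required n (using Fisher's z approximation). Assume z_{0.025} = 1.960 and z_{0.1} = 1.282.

Fisher's z: C = ½·ln((1+r)/(1−r)) = ½·ln(1.5316) = 0.2132.
n = ((z_{α/2} + z_β)/C)² + 3.
(1.960 + 1.282) / 0.2132 = 3.242 / 0.2132 = 15.206.
n = 15.206² + 3 = 231.23 + 3 = 234.2.
Round up.

n = 235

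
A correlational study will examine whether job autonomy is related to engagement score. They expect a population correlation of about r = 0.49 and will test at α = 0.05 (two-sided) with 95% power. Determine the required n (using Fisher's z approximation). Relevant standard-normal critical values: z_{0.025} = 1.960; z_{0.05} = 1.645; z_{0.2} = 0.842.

n = 49

Fisher's z: C = ½·ln((1+r)/(1−r)) = ½·ln(2.9216) = 0.5361.
n = ((z_{α/2} + z_β)/C)² + 3.
(1.960 + 1.645) / 0.5361 = 3.605 / 0.5361 = 6.724.
n = 6.724² + 3 = 45.22 + 3 = 48.2.
Round up.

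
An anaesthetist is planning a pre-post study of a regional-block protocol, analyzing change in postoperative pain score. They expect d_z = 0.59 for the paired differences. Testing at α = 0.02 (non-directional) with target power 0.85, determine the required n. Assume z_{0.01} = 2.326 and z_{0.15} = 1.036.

For a paired (one-sample on differences) test: n = ((z_{α/2} + z_β) / d)².
z_{α/2} + z_β = 2.326 + 1.036 = 3.362.
n = (3.362 / 0.59)² = 5.698² = 32.47.
Round up.

n = 33 pairs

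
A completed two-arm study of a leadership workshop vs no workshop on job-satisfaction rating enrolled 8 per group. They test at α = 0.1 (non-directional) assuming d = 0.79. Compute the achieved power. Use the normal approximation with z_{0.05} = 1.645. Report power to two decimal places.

For two equal groups, power = Φ(d·√(n/2) − z_{α/2}).
d·√(n/2) = 0.79 × √(8/2) = 0.79 × 2.000 = 1.580.
z_β = 1.580 − 1.645 = -0.065.
Power = Φ(-0.065) = 0.474.

power ≈ 0.47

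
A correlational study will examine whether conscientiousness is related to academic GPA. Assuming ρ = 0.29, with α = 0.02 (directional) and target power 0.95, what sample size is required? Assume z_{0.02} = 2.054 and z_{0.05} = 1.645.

n = 157

Fisher's z: C = ½·ln((1+r)/(1−r)) = ½·ln(1.8169) = 0.2986.
n = ((z_{α} + z_β)/C)² + 3.
(2.054 + 1.645) / 0.2986 = 3.699 / 0.2986 = 12.388.
n = 12.388² + 3 = 153.46 + 3 = 156.5.
Round up.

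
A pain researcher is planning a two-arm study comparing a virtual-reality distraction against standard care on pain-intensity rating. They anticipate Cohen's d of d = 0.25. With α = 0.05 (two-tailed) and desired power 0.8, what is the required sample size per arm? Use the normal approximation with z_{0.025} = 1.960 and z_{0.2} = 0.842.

n = 252 per group

For two independent groups with equal n: n = 2·((z_{α/2} + z_β) / d)².
z_{α/2} + z_β = 1.960 + 0.842 = 2.802.
n = 2 × (2.802 / 0.25)² = 2 × 11.208² = 2 × 125.62 = 251.2.
Round up to the next whole participant.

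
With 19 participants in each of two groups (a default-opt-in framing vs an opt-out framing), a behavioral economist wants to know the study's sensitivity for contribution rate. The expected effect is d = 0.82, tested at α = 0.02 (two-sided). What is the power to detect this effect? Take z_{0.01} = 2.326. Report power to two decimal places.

For two equal groups, power = Φ(d·√(n/2) − z_{α/2}).
d·√(n/2) = 0.82 × √(19/2) = 0.82 × 3.082 = 2.527.
z_β = 2.527 − 2.326 = 0.201.
Power = Φ(0.201) = 0.580.

power ≈ 0.58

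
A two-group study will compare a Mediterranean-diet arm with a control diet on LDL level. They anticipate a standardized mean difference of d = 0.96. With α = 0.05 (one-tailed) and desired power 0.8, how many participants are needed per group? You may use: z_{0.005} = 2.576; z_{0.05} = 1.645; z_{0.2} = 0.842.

n = 14 per group

For two independent groups with equal n: n = 2·((z_{α} + z_β) / d)².
z_{α} + z_β = 1.645 + 0.842 = 2.487.
n = 2 × (2.487 / 0.96)² = 2 × 2.591² = 2 × 6.71 = 13.4.
Round up to the next whole participant.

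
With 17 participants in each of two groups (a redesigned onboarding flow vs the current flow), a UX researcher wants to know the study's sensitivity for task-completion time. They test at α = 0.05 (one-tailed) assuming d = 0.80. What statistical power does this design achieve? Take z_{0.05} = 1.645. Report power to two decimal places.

For two equal groups, power = Φ(d·√(n/2) − z_{α}).
d·√(n/2) = 0.80 × √(17/2) = 0.80 × 2.915 = 2.332.
z_β = 2.332 − 1.645 = 0.687.
Power = Φ(0.687) = 0.754.

power ≈ 0.75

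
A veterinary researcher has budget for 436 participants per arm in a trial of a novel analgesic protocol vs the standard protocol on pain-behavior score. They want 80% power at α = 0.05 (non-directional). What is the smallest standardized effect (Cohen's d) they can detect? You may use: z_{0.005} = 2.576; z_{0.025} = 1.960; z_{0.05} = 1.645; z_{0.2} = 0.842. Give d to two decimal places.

For two independent groups of n = 436 each: d_min = (z_{α/2} + z_β)·√(2/n).
z-sum = 1.960 + 0.842 = 2.802.
d_min = 2.802 × √(2/436) = 2.802 × 0.0677 = 0.190.

d_min ≈ 0.19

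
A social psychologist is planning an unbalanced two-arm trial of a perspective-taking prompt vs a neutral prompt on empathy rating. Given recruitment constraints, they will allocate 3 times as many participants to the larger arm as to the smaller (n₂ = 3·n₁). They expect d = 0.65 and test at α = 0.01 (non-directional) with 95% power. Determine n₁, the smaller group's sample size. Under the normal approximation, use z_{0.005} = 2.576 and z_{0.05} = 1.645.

With allocation ratio k = n₂/n₁ = 3, Var(x̄₁−x̄₂) = σ²(1/n₁ + 1/(k·n₁)) = σ²·(k+1)/(k·n₁).
So n₁ = (1 + 1/k)·((z_{α/2} + z_β)/d)² = 1.333 × (4.221/0.65)².
n₁ = 1.333 × 42.17 = 56.2.
Round up: n₁ = 57, giving n₂ = 3 × 57 = 171.

n₁ = 57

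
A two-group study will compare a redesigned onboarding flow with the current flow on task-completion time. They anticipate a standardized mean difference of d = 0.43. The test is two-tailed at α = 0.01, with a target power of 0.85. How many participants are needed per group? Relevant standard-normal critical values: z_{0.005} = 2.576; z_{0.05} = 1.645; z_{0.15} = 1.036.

For two independent groups with equal n: n = 2·((z_{α/2} + z_β) / d)².
z_{α/2} + z_β = 2.576 + 1.036 = 3.612.
n = 2 × (3.612 / 0.43)² = 2 × 8.400² = 2 × 70.56 = 141.1.
Round up to the next whole participant.

n = 142 per group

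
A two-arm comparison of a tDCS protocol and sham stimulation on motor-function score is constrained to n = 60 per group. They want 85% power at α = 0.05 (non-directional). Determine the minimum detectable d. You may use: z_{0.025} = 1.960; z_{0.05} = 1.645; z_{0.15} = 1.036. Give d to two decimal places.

d_min ≈ 0.55

For two independent groups of n = 60 each: d_min = (z_{α/2} + z_β)·√(2/n).
z-sum = 1.960 + 1.036 = 2.996.
d_min = 2.996 × √(2/60) = 2.996 × 0.1826 = 0.547.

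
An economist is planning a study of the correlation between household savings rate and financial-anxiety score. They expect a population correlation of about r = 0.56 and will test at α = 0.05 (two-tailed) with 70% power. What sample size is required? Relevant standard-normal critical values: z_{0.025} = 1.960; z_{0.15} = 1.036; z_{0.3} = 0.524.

Fisher's z: C = ½·ln((1+r)/(1−r)) = ½·ln(3.5455) = 0.6328.
n = ((z_{α/2} + z_β)/C)² + 3.
(1.960 + 0.524) / 0.6328 = 2.484 / 0.6328 = 3.925.
n = 3.925² + 3 = 15.41 + 3 = 18.4.
Round up.

n = 19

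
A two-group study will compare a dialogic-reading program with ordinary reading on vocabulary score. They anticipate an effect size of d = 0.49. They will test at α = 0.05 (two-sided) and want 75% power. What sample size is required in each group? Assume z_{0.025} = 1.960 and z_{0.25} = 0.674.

For two independent groups with equal n: n = 2·((z_{α/2} + z_β) / d)².
z_{α/2} + z_β = 1.960 + 0.674 = 2.634.
n = 2 × (2.634 / 0.49)² = 2 × 5.376² = 2 × 28.90 = 57.8.
Round up to the next whole participant.

n = 58 per group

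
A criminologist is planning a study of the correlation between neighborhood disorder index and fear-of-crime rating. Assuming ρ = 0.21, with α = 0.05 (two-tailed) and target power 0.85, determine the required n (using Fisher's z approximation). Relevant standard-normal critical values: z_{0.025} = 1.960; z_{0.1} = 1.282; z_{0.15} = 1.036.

Fisher's z: C = ½·ln((1+r)/(1−r)) = ½·ln(1.5316) = 0.2132.
n = ((z_{α/2} + z_β)/C)² + 3.
(1.960 + 1.036) / 0.2132 = 2.996 / 0.2132 = 14.053.
n = 14.053² + 3 = 197.47 + 3 = 200.5.
Round up.

n = 201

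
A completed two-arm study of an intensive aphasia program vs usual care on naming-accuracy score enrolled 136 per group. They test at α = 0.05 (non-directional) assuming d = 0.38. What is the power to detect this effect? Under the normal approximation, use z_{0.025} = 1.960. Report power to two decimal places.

For two equal groups, power = Φ(d·√(n/2) − z_{α/2}).
d·√(n/2) = 0.38 × √(136/2) = 0.38 × 8.246 = 3.134.
z_β = 3.134 − 1.960 = 1.174.
Power = Φ(1.174) = 0.880.

power ≈ 0.88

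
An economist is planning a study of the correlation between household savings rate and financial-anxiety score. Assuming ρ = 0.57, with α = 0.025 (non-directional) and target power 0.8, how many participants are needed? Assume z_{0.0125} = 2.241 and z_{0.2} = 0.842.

Fisher's z: C = ½·ln((1+r)/(1−r)) = ½·ln(3.6512) = 0.6475.
n = ((z_{α/2} + z_β)/C)² + 3.
(2.241 + 0.842) / 0.6475 = 3.083 / 0.6475 = 4.761.
n = 4.761² + 3 = 22.67 + 3 = 25.7.
Round up.

n = 26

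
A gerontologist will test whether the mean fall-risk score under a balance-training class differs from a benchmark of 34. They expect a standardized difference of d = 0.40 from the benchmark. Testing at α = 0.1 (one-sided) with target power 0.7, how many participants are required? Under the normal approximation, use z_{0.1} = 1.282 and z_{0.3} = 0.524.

For a one-sample test: n = ((z_{α} + z_β) / d)².
z_{α} + z_β = 1.282 + 0.524 = 1.806.
n = (1.806 / 0.40)² = 4.515² = 20.39.
Round up.

n = 21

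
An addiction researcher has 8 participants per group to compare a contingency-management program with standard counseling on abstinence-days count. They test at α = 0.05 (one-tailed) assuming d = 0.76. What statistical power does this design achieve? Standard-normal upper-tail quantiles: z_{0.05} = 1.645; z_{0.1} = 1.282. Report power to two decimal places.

power ≈ 0.45

For two equal groups, power = Φ(d·√(n/2) − z_{α}).
d·√(n/2) = 0.76 × √(8/2) = 0.76 × 2.000 = 1.520.
z_β = 1.520 − 1.645 = -0.125.
Power = Φ(-0.125) = 0.450.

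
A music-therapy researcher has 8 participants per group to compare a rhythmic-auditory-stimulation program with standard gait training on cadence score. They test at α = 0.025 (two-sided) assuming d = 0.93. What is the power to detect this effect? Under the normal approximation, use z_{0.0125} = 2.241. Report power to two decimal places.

For two equal groups, power = Φ(d·√(n/2) − z_{α/2}).
d·√(n/2) = 0.93 × √(8/2) = 0.93 × 2.000 = 1.860.
z_β = 1.860 − 2.241 = -0.381.
Power = Φ(-0.381) = 0.352.

power ≈ 0.35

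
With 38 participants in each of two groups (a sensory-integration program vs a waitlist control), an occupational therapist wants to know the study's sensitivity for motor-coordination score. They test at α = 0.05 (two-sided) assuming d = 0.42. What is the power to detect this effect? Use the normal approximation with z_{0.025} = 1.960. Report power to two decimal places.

For two equal groups, power = Φ(d·√(n/2) − z_{α/2}).
d·√(n/2) = 0.42 × √(38/2) = 0.42 × 4.359 = 1.831.
z_β = 1.831 − 1.960 = -0.129.
Power = Φ(-0.129) = 0.449.

power ≈ 0.45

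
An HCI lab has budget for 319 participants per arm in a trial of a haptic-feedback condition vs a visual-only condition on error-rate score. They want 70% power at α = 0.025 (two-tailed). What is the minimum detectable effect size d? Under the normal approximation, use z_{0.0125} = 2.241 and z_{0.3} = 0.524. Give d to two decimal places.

For two independent groups of n = 319 each: d_min = (z_{α/2} + z_β)·√(2/n).
z-sum = 2.241 + 0.524 = 2.765.
d_min = 2.765 × √(2/319) = 2.765 × 0.0792 = 0.219.

d_min ≈ 0.22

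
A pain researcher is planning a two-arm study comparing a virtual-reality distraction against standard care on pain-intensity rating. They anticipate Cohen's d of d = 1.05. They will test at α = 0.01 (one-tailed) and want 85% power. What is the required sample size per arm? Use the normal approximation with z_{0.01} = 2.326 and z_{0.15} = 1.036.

n = 21 per group

For two independent groups with equal n: n = 2·((z_{α} + z_β) / d)².
z_{α} + z_β = 2.326 + 1.036 = 3.362.
n = 2 × (3.362 / 1.05)² = 2 × 3.202² = 2 × 10.25 = 20.5.
Round up to the next whole participant.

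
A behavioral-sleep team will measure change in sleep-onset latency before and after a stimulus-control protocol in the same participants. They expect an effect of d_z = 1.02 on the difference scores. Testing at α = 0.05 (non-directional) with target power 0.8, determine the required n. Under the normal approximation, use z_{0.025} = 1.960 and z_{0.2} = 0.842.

For a paired (one-sample on differences) test: n = ((z_{α/2} + z_β) / d)².
z_{α/2} + z_β = 1.960 + 0.842 = 2.802.
n = (2.802 / 1.02)² = 2.747² = 7.55.
Round up.

n = 8 pairs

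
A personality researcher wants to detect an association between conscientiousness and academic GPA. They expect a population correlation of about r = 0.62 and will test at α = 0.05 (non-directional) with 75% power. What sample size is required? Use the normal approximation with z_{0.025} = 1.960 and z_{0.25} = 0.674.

n = 17

Fisher's z: C = ½·ln((1+r)/(1−r)) = ½·ln(4.2632) = 0.7250.
n = ((z_{α/2} + z_β)/C)² + 3.
(1.960 + 0.674) / 0.7250 = 2.634 / 0.7250 = 3.633.
n = 3.633² + 3 = 13.20 + 3 = 16.2.
Round up.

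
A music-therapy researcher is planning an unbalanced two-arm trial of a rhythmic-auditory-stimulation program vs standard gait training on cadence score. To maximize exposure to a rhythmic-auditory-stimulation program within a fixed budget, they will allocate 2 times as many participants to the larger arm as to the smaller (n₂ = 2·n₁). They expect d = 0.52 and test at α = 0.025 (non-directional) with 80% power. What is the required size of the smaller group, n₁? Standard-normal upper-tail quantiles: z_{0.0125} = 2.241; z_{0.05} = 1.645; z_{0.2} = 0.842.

n₁ = 53

With allocation ratio k = n₂/n₁ = 2, Var(x̄₁−x̄₂) = σ²(1/n₁ + 1/(k·n₁)) = σ²·(k+1)/(k·n₁).
So n₁ = (1 + 1/k)·((z_{α/2} + z_β)/d)² = 1.500 × (3.083/0.52)².
n₁ = 1.500 × 35.15 = 52.7.
Round up: n₁ = 53, giving n₂ = 2 × 53 = 106.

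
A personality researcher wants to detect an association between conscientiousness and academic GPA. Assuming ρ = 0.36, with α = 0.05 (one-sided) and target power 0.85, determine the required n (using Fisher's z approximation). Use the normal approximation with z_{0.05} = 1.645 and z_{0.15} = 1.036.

n = 54

Fisher's z: C = ½·ln((1+r)/(1−r)) = ½·ln(2.1250) = 0.3769.
n = ((z_{α} + z_β)/C)² + 3.
(1.645 + 1.036) / 0.3769 = 2.681 / 0.3769 = 7.113.
n = 7.113² + 3 = 50.60 + 3 = 53.6.
Round up.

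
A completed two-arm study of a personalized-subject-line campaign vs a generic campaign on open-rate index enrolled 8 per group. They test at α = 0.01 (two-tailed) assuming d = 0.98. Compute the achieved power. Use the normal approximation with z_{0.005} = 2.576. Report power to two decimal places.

For two equal groups, power = Φ(d·√(n/2) − z_{α/2}).
d·√(n/2) = 0.98 × √(8/2) = 0.98 × 2.000 = 1.960.
z_β = 1.960 − 2.576 = -0.616.
Power = Φ(-0.616) = 0.269.

power ≈ 0.27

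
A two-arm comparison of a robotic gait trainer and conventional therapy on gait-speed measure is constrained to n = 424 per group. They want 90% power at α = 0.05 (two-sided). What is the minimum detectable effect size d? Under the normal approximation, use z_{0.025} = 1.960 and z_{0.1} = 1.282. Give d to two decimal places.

For two independent groups of n = 424 each: d_min = (z_{α/2} + z_β)·√(2/n).
z-sum = 1.960 + 1.282 = 3.242.
d_min = 3.242 × √(2/424) = 3.242 × 0.0687 = 0.223.

d_min ≈ 0.22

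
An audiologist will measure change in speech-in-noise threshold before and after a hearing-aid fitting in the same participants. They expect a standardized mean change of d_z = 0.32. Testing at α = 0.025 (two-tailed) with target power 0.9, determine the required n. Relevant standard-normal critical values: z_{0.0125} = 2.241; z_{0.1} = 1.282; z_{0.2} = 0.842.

For a paired (one-sample on differences) test: n = ((z_{α/2} + z_β) / d)².
z_{α/2} + z_β = 2.241 + 1.282 = 3.523.
n = (3.523 / 0.32)² = 11.009² = 121.21.
Round up.

n = 122 pairs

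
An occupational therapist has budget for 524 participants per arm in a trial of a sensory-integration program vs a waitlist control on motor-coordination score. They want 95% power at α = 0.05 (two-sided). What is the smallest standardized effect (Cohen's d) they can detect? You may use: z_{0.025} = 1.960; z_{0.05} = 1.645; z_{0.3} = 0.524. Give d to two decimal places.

d_min ≈ 0.22

For two independent groups of n = 524 each: d_min = (z_{α/2} + z_β)·√(2/n).
z-sum = 1.960 + 1.645 = 3.605.
d_min = 3.605 × √(2/524) = 3.605 × 0.0618 = 0.223.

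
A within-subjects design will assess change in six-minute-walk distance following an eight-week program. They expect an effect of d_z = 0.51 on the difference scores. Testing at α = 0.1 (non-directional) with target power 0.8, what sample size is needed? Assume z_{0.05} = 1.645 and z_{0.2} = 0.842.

For a paired (one-sample on differences) test: n = ((z_{α/2} + z_β) / d)².
z_{α/2} + z_β = 1.645 + 0.842 = 2.487.
n = (2.487 / 0.51)² = 4.876² = 23.78.
Round up.

n = 24 pairs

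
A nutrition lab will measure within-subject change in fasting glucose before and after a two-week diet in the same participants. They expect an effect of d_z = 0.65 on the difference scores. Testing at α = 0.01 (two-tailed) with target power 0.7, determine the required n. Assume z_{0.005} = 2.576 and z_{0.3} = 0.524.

n = 23 pairs

For a paired (one-sample on differences) test: n = ((z_{α/2} + z_β) / d)².
z_{α/2} + z_β = 2.576 + 0.524 = 3.100.
n = (3.100 / 0.65)² = 4.769² = 22.75.
Round up.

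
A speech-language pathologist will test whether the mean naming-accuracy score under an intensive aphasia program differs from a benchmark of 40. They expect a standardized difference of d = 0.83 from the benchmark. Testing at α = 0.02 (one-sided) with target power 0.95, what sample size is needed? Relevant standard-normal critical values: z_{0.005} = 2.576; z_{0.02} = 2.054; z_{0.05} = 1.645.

For a one-sample test: n = ((z_{α} + z_β) / d)².
z_{α} + z_β = 2.054 + 1.645 = 3.699.
n = (3.699 / 0.83)² = 4.457² = 19.86.
Round up.

n = 20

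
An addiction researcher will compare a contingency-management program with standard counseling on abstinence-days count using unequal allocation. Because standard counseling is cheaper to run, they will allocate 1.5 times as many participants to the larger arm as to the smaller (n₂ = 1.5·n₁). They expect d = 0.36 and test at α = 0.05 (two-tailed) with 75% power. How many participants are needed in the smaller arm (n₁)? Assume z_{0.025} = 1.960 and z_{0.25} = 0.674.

n₁ = 90

With allocation ratio k = n₂/n₁ = 1.5, Var(x̄₁−x̄₂) = σ²(1/n₁ + 1/(k·n₁)) = σ²·(k+1)/(k·n₁).
So n₁ = (1 + 1/k)·((z_{α/2} + z_β)/d)² = 1.667 × (2.634/0.36)².
n₁ = 1.667 × 53.53 = 89.2.
Round up: n₁ = 90, giving n₂ = 1.5 × 90 = 135.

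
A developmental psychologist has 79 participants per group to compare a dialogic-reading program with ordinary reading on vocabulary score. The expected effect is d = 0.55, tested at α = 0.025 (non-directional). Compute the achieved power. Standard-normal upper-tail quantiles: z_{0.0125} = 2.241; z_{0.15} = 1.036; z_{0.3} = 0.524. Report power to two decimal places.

power ≈ 0.89

For two equal groups, power = Φ(d·√(n/2) − z_{α/2}).
d·√(n/2) = 0.55 × √(79/2) = 0.55 × 6.285 = 3.457.
z_β = 3.457 − 2.241 = 1.216.
Power = Φ(1.216) = 0.888.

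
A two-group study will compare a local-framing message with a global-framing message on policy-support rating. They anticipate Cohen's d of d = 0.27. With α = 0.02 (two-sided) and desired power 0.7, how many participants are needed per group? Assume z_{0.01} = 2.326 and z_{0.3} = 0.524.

n = 223 per group

For two independent groups with equal n: n = 2·((z_{α/2} + z_β) / d)².
z_{α/2} + z_β = 2.326 + 0.524 = 2.850.
n = 2 × (2.850 / 0.27)² = 2 × 10.556² = 2 × 111.42 = 222.8.
Round up to the next whole participant.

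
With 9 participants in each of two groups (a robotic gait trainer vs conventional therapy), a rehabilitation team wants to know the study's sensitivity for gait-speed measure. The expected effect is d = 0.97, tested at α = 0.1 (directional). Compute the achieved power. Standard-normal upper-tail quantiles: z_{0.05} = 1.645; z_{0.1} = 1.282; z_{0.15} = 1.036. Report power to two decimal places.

For two equal groups, power = Φ(d·√(n/2) − z_{α}).
d·√(n/2) = 0.97 × √(9/2) = 0.97 × 2.121 = 2.058.
z_β = 2.058 − 1.282 = 0.776.
Power = Φ(0.776) = 0.781.

power ≈ 0.78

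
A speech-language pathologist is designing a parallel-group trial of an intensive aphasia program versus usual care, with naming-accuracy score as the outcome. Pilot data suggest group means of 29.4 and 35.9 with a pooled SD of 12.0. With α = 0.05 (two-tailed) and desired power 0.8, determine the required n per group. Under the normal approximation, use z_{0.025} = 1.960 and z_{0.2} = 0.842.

n = 54 per group

Cohen's d = |M₁ − M₂| / SD_pooled = |29.4 − 35.9| / 12.0 = 6.5 / 12.0 = 0.542.
For two independent groups with equal n: n = 2·((z_{α/2} + z_β) / d)².
z_{α/2} + z_β = 1.960 + 0.842 = 2.802.
n = 2 × (2.802 / 0.542)² = 2 × 5.170² = 2 × 26.73 = 53.5.
Round up to the next whole participant.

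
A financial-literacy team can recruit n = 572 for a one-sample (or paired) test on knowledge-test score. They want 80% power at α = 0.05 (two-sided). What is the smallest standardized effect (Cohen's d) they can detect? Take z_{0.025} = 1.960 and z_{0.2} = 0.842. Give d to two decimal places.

For a single sample (or paired design) of n = 572: d_min = (z_{α/2} + z_β)/√n.
z-sum = 1.960 + 0.842 = 2.802.
d_min = 2.802 / √572 = 2.802 / 23.917 = 0.117.

d_min ≈ 0.12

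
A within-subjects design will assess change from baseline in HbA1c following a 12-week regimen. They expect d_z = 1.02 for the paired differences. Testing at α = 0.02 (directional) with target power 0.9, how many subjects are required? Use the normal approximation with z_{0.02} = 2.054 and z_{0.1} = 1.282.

n = 11 pairs

For a paired (one-sample on differences) test: n = ((z_{α} + z_β) / d)².
z_{α} + z_β = 2.054 + 1.282 = 3.336.
n = (3.336 / 1.02)² = 3.271² = 10.70.
Round up.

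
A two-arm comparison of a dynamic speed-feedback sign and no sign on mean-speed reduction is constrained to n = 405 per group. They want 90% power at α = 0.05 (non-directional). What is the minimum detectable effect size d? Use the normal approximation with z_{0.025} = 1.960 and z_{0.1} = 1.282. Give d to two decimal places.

d_min ≈ 0.23

For two independent groups of n = 405 each: d_min = (z_{α/2} + z_β)·√(2/n).
z-sum = 1.960 + 1.282 = 3.242.
d_min = 3.242 × √(2/405) = 3.242 × 0.0703 = 0.228.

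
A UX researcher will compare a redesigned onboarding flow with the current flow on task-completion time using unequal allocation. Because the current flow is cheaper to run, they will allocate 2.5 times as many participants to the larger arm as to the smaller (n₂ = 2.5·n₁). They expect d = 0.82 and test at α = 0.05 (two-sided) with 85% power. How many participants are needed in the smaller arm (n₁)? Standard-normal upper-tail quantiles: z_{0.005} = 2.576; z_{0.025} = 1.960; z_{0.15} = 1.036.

With allocation ratio k = n₂/n₁ = 2.5, Var(x̄₁−x̄₂) = σ²(1/n₁ + 1/(k·n₁)) = σ²·(k+1)/(k·n₁).
So n₁ = (1 + 1/k)·((z_{α/2} + z_β)/d)² = 1.400 × (2.996/0.82)².
n₁ = 1.400 × 13.35 = 18.7.
Round up: n₁ = 19, giving n₂ = ⌈2.5 × 19⌉ = ⌈47.5⌉ = 48.

n₁ = 19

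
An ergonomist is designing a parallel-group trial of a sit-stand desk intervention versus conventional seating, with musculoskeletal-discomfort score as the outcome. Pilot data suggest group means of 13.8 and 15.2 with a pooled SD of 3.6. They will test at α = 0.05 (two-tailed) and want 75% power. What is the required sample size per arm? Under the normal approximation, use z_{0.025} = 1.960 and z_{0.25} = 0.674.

n = 92 per group

Cohen's d = |M₁ − M₂| / SD_pooled = |13.8 − 15.2| / 3.6 = 1.4 / 3.6 = 0.389.
For two independent groups with equal n: n = 2·((z_{α/2} + z_β) / d)².
z_{α/2} + z_β = 1.960 + 0.674 = 2.634.
n = 2 × (2.634 / 0.389)² = 2 × 6.771² = 2 × 45.85 = 91.7.
Round up to the next whole participant.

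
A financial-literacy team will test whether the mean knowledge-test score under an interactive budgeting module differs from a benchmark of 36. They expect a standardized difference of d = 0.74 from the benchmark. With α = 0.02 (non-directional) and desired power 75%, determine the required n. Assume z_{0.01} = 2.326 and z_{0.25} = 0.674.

n = 17

For a one-sample test: n = ((z_{α/2} + z_β) / d)².
z_{α/2} + z_β = 2.326 + 0.674 = 3.000.
n = (3.000 / 0.74)² = 4.054² = 16.44.
Round up.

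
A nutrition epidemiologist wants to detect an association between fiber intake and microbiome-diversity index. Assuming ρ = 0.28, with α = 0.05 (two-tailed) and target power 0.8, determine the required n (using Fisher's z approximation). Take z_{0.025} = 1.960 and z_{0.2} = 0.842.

n = 98

Fisher's z: C = ½·ln((1+r)/(1−r)) = ½·ln(1.7778) = 0.2877.
n = ((z_{α/2} + z_β)/C)² + 3.
(1.960 + 0.842) / 0.2877 = 2.802 / 0.2877 = 9.739.
n = 9.739² + 3 = 94.85 + 3 = 97.9.
Round up.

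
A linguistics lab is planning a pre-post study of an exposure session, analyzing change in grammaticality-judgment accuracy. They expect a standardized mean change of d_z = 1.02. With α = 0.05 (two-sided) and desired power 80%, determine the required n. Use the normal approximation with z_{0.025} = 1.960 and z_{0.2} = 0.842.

n = 8 pairs

For a paired (one-sample on differences) test: n = ((z_{α/2} + z_β) / d)².
z_{α/2} + z_β = 1.960 + 0.842 = 2.802.
n = (2.802 / 1.02)² = 2.747² = 7.55.
Round up.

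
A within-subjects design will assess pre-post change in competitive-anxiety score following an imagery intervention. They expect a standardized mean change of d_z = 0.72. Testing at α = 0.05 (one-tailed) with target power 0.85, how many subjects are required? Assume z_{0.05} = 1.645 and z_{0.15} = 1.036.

n = 14 pairs

For a paired (one-sample on differences) test: n = ((z_{α} + z_β) / d)².
z_{α} + z_β = 1.645 + 1.036 = 2.681.
n = (2.681 / 0.72)² = 3.724² = 13.87.
Round up.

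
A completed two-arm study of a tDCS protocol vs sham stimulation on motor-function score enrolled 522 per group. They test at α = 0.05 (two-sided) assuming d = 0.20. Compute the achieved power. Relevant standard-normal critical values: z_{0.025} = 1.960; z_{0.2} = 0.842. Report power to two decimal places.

For two equal groups, power = Φ(d·√(n/2) − z_{α/2}).
d·√(n/2) = 0.20 × √(522/2) = 0.20 × 16.155 = 3.231.
z_β = 3.231 − 1.960 = 1.271.
Power = Φ(1.271) = 0.898.

power ≈ 0.90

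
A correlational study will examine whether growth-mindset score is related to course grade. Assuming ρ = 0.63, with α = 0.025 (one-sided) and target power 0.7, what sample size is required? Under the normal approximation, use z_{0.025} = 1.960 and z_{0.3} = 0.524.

n = 15

Fisher's z: C = ½·ln((1+r)/(1−r)) = ½·ln(4.4054) = 0.7414.
n = ((z_{α} + z_β)/C)² + 3.
(1.960 + 0.524) / 0.7414 = 2.484 / 0.7414 = 3.350.
n = 3.350² + 3 = 11.23 + 3 = 14.2.
Round up.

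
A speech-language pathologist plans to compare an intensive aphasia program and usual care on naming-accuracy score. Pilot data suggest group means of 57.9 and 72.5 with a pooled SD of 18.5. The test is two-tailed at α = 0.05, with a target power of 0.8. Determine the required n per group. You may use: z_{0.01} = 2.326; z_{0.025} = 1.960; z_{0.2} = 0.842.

n = 26 per group

Cohen's d = |M₁ − M₂| / SD_pooled = |57.9 − 72.5| / 18.5 = 14.6 / 18.5 = 0.789.
For two independent groups with equal n: n = 2·((z_{α/2} + z_β) / d)².
z_{α/2} + z_β = 1.960 + 0.842 = 2.802.
n = 2 × (2.802 / 0.789)² = 2 × 3.551² = 2 × 12.61 = 25.2.
Round up to the next whole participant.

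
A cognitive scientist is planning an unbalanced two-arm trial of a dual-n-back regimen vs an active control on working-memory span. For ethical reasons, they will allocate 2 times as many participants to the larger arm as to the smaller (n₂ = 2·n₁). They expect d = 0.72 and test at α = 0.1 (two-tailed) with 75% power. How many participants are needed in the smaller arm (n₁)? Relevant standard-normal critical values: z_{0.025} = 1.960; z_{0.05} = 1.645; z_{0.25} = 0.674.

n₁ = 16

With allocation ratio k = n₂/n₁ = 2, Var(x̄₁−x̄₂) = σ²(1/n₁ + 1/(k·n₁)) = σ²·(k+1)/(k·n₁).
So n₁ = (1 + 1/k)·((z_{α/2} + z_β)/d)² = 1.500 × (2.319/0.72)².
n₁ = 1.500 × 10.37 = 15.6.
Round up: n₁ = 16, giving n₂ = 2 × 16 = 32.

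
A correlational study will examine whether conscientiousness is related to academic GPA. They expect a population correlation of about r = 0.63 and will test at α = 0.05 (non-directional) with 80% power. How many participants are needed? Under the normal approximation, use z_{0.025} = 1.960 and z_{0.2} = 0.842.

Fisher's z: C = ½·ln((1+r)/(1−r)) = ½·ln(4.4054) = 0.7414.
n = ((z_{α/2} + z_β)/C)² + 3.
(1.960 + 0.842) / 0.7414 = 2.802 / 0.7414 = 3.779.
n = 3.779² + 3 = 14.28 + 3 = 17.3.
Round up.

n = 18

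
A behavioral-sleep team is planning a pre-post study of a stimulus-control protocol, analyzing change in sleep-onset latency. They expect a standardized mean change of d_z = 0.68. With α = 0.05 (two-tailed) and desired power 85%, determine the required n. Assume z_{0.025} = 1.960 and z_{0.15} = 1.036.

n = 20 pairs

For a paired (one-sample on differences) test: n = ((z_{α/2} + z_β) / d)².
z_{α/2} + z_β = 1.960 + 1.036 = 2.996.
n = (2.996 / 0.68)² = 4.406² = 19.41.
Round up.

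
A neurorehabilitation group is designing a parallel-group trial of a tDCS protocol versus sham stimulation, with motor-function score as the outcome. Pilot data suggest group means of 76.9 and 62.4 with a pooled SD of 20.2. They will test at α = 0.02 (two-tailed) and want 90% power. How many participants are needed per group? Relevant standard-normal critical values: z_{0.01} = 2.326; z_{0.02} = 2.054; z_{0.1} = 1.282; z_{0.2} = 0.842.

n = 51 per group

Cohen's d = |M₁ − M₂| / SD_pooled = |76.9 − 62.4| / 20.2 = 14.5 / 20.2 = 0.718.
For two independent groups with equal n: n = 2·((z_{α/2} + z_β) / d)².
z_{α/2} + z_β = 2.326 + 1.282 = 3.608.
n = 2 × (3.608 / 0.718)² = 2 × 5.025² = 2 × 25.25 = 50.5.
Round up to the next whole participant.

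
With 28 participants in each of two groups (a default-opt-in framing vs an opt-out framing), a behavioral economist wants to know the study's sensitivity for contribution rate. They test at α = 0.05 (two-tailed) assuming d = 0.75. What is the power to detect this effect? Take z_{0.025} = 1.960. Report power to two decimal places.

power ≈ 0.80

For two equal groups, power = Φ(d·√(n/2) − z_{α/2}).
d·√(n/2) = 0.75 × √(28/2) = 0.75 × 3.742 = 2.806.
z_β = 2.806 − 1.960 = 0.846.
Power = Φ(0.846) = 0.801.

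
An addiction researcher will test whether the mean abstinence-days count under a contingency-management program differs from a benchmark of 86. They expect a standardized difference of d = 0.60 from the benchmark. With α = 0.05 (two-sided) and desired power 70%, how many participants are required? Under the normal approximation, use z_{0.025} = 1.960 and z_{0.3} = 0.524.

n = 18

For a one-sample test: n = ((z_{α/2} + z_β) / d)².
z_{α/2} + z_β = 1.960 + 0.524 = 2.484.
n = (2.484 / 0.60)² = 4.140² = 17.14.
Round up.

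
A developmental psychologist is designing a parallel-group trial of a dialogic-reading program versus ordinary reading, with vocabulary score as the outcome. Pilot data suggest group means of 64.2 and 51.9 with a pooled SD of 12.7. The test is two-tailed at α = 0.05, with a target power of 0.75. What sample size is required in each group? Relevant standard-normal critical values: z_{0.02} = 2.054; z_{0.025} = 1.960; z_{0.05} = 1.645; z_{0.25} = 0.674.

n = 15 per group

Cohen's d = |M₁ − M₂| / SD_pooled = |64.2 − 51.9| / 12.7 = 12.3 / 12.7 = 0.969.
For two independent groups with equal n: n = 2·((z_{α/2} + z_β) / d)².
z_{α/2} + z_β = 1.960 + 0.674 = 2.634.
n = 2 × (2.634 / 0.969)² = 2 × 2.718² = 2 × 7.39 = 14.8.
Round up to the next whole participant.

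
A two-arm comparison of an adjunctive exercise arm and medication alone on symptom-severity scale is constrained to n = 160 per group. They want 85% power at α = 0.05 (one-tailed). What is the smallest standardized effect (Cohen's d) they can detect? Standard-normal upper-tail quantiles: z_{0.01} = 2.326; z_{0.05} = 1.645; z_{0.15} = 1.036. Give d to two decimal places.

d_min ≈ 0.30

For two independent groups of n = 160 each: d_min = (z_{α} + z_β)·√(2/n).
z-sum = 1.645 + 1.036 = 2.681.
d_min = 2.681 × √(2/160) = 2.681 × 0.1118 = 0.300.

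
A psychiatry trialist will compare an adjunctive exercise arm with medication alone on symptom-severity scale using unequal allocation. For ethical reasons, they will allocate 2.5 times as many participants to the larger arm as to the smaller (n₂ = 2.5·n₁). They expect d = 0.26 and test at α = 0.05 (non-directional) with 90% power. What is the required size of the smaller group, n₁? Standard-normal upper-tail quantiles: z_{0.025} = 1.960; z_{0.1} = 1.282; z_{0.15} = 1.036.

With allocation ratio k = n₂/n₁ = 2.5, Var(x̄₁−x̄₂) = σ²(1/n₁ + 1/(k·n₁)) = σ²·(k+1)/(k·n₁).
So n₁ = (1 + 1/k)·((z_{α/2} + z_β)/d)² = 1.400 × (3.242/0.26)².
n₁ = 1.400 × 155.48 = 217.7.
Round up: n₁ = 218, giving n₂ = 2.5 × 218 = 545.

n₁ = 218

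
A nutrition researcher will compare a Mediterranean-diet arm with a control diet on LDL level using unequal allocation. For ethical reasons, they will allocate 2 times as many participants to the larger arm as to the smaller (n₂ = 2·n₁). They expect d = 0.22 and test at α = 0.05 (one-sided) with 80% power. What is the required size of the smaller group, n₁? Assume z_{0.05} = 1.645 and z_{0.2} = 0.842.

n₁ = 192

With allocation ratio k = n₂/n₁ = 2, Var(x̄₁−x̄₂) = σ²(1/n₁ + 1/(k·n₁)) = σ²·(k+1)/(k·n₁).
So n₁ = (1 + 1/k)·((z_{α} + z_β)/d)² = 1.500 × (2.487/0.22)².
n₁ = 1.500 × 127.79 = 191.7.
Round up: n₁ = 192, giving n₂ = 2 × 192 = 384.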